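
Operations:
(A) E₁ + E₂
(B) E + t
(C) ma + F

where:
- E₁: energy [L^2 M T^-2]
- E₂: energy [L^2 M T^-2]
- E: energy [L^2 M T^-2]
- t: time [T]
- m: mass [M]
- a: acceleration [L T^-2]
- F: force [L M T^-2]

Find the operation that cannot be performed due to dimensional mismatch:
(B) E + t

(A) E₁ + E₂: E₁ [L^2 M T^-2] and E₂ [L^2 M T^-2] — same dimensions ✓
(B) E + t: E [L^2 M T^-2] and t [T] — different dimensions cannot be added/subtracted ✗
(C) ma + F: ma [L M T^-2] and F [L M T^-2] — same dimensions ✓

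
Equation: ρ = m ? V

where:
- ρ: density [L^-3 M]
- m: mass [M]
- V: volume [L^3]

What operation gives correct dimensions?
division (÷): ρ = m ÷ V

ρ [L^-3 M]; m [M]; V [L^3].
m × V → [L^3 M] ✗
m ÷ V → [L^-3 M] ✓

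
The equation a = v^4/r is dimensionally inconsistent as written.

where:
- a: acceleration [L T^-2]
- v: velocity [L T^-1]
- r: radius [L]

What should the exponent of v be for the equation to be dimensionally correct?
The exponent of v should be 2: a = v^2/r

The LHS a has dimensions [L T^-2]; v has dimensions [L T^-1].
As written, the RHS v^4/r (exponent 4 on v) has dimensions [L^3 T^-4], which does not match.
With exponent 2, the RHS v^2/r has dimensions [L T^-2], matching the LHS.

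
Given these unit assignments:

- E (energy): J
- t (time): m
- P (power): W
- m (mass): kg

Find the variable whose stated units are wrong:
t

The variable t (time) should have units s, not m.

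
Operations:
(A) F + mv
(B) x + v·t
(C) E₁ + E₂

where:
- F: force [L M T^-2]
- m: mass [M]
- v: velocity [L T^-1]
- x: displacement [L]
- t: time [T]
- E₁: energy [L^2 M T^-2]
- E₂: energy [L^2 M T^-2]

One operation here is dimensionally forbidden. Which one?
(A) F + mv

(A) F + mv: F [L M T^-2] and mv [L M T^-1] — different dimensions cannot be added/subtracted ✗
(B) x + v·t: x [L] and v·t [L] — same dimensions ✓
(C) E₁ + E₂: E₁ [L^2 M T^-2] and E₂ [L^2 M T^-2] — same dimensions ✓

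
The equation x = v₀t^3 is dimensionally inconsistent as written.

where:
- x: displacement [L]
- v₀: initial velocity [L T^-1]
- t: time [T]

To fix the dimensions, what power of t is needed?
The exponent of t should be 1: x = v₀t

The LHS x has dimensions [L]; t has dimensions [T].
As written, the RHS v₀t^3 (exponent 3 on t) has dimensions [L T^2], which does not match.
With exponent 1, the RHS v₀t has dimensions [L], matching the LHS.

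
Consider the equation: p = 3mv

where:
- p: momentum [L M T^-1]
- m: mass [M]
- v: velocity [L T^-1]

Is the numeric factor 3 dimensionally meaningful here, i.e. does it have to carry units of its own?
No

p has dimensions [L M T^-1] and mv already has dimensions [L M T^-1], so the equation balances without 3 contributing any dimensions. 3 is a pure (dimensionless) number; changing or removing it would not affect dimensional consistency.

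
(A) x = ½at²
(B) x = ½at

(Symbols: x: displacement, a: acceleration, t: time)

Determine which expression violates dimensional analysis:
(B)

(A) x = ½at²: LHS [L], RHS [L] ✓
(B) x = ½at: LHS [L], RHS [L T^-1] ✗

Expression (B) x = ½at is dimensionally incorrect.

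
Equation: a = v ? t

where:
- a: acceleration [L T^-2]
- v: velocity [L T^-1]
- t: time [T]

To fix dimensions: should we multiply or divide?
division (÷): a = v ÷ t

a [L T^-2]; v [L T^-1]; t [T].
v × t → [L] ✗
v ÷ t → [L T^-2] ✓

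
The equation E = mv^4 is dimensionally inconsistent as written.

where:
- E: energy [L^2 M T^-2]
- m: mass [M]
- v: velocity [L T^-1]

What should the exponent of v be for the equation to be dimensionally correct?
The exponent of v should be 2: E = mv^2

The LHS E has dimensions [L^2 M T^-2]; v has dimensions [L T^-1].
As written, the RHS mv^4 (exponent 4 on v) has dimensions [L^4 M T^-4], which does not match.
With exponent 2, the RHS mv^2 has dimensions [L^2 M T^-2], matching the LHS.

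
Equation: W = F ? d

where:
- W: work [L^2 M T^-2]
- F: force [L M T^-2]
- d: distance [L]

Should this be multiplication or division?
multiplication (×): W = F × d

W [L^2 M T^-2]; F [L M T^-2]; d [L].
F × d → [L^2 M T^-2] ✓
F ÷ d → [M T^-2] ✗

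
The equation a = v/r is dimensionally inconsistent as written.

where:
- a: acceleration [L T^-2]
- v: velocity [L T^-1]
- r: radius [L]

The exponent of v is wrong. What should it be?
The exponent of v should be 2: a = v^2/r

The LHS a has dimensions [L T^-2]; v has dimensions [L T^-1].
As written, the RHS v/r (exponent 1 on v) has dimensions [T^-1], which does not match.
With exponent 2, the RHS v^2/r has dimensions [L T^-2], matching the LHS.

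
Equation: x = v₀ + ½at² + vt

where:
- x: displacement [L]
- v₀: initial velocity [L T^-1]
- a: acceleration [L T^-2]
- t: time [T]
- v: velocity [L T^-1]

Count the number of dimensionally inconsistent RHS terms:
1

LHS x: [L]
- v₀: [L T^-1] ✗
- ½at²: [L] ✓
- vt: [L] ✓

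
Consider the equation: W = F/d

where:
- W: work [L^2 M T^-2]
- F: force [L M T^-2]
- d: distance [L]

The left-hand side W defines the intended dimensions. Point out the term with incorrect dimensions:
The right-hand side term F/d

W has dimensions [L^2 M T^-2], but F/d has dimensions [M T^-2], so the term F/d is dimensionally wrong for W.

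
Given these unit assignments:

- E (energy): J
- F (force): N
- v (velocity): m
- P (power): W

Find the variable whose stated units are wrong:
v

The variable v (velocity) should have units m/s, not m.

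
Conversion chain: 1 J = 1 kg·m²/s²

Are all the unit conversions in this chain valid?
The chain is correct (no errors).

Correct: Joule is defined as kg·m²/s²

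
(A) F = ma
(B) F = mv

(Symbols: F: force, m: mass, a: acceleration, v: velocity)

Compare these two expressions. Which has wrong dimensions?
(B)

(A) F = ma: LHS [L M T^-2], RHS [L M T^-2] ✓
(B) F = mv: LHS [L M T^-2], RHS [L M T^-1] ✗

Expression (B) F = mv is dimensionally incorrect.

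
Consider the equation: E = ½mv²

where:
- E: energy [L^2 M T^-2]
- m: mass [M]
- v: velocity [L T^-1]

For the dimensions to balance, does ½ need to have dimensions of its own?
No

E has dimensions [L^2 M T^-2] and mv² already has dimensions [L^2 M T^-2], so the equation balances without ½ contributing any dimensions. ½ is a pure (dimensionless) number; changing or removing it would not affect dimensional consistency.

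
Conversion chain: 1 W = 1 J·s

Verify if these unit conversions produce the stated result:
The chain is incorrect (it contains an error).

Incorrect: Watt is J/s, not J·s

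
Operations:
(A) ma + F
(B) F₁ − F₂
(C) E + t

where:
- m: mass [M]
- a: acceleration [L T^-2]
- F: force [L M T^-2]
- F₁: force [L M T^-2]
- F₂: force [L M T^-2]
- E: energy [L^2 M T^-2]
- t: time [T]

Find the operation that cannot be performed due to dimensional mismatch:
(C) E + t

(A) ma + F: ma [L M T^-2] and F [L M T^-2] — same dimensions ✓
(B) F₁ − F₂: F₁ [L M T^-2] and F₂ [L M T^-2] — same dimensions ✓
(C) E + t: E [L^2 M T^-2] and t [T] — different dimensions cannot be added/subtracted ✗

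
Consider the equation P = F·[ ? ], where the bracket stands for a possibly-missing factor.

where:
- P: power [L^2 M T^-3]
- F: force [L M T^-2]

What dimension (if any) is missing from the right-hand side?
[L T^-1] — velocity (e.g. v)

P has dimensions [L^2 M T^-3]; F has dimensions [L M T^-2].
The bracketed factor must supply [L^2 M T^-3] / [L M T^-2] = [L T^-1].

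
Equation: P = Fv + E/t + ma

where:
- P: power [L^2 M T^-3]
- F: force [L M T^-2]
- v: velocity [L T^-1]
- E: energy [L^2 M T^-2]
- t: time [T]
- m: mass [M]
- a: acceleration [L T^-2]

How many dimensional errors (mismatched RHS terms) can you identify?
1

LHS P: [L^2 M T^-3]
- Fv: [L^2 M T^-3] ✓
- E/t: [L^2 M T^-3] ✓
- ma: [L M T^-2] ✗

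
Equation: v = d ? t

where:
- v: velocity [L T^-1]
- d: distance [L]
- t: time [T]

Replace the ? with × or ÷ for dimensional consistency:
division (÷): v = d ÷ t

v [L T^-1]; d [L]; t [T].
d × t → [L T] ✗
d ÷ t → [L T^-1] ✓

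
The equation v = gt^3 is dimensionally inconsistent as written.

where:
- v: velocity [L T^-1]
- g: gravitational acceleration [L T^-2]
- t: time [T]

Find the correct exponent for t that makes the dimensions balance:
The exponent of t should be 1: v = gt

The LHS v has dimensions [L T^-1]; t has dimensions [T].
As written, the RHS gt^3 (exponent 3 on t) has dimensions [L T], which does not match.
With exponent 1, the RHS gt has dimensions [L T^-1], matching the LHS.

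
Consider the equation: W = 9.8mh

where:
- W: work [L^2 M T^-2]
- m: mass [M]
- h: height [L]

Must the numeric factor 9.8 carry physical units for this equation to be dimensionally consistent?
Yes

W has dimensions [L^2 M T^-2], while mh alone has dimensions [L M]. For the equation to balance, the factor 9.8 must carry dimensions [L T^-2] — it is a dimensional constant (a numerical value of a physical quantity with its units suppressed), not a pure number.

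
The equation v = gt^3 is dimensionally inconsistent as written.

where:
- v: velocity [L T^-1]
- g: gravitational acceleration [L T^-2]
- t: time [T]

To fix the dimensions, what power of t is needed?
The exponent of t should be 1: v = gt

The LHS v has dimensions [L T^-1]; t has dimensions [T].
As written, the RHS gt^3 (exponent 3 on t) has dimensions [L T], which does not match.
With exponent 1, the RHS gt has dimensions [L T^-1], matching the LHS.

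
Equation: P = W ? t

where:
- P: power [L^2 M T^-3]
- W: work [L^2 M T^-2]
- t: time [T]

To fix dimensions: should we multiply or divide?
division (÷): P = W ÷ t

P [L^2 M T^-3]; W [L^2 M T^-2]; t [T].
W × t → [L^2 M T^-1] ✗
W ÷ t → [L^2 M T^-3] ✓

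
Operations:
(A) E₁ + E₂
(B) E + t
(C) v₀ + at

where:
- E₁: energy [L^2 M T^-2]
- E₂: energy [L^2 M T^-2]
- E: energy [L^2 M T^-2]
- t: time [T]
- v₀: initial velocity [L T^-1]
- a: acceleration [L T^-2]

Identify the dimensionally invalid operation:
(B) E + t

(A) E₁ + E₂: E₁ [L^2 M T^-2] and E₂ [L^2 M T^-2] — same dimensions ✓
(B) E + t: E [L^2 M T^-2] and t [T] — different dimensions cannot be added/subtracted ✗
(C) v₀ + at: v₀ [L T^-1] and at [L T^-1] — same dimensions ✓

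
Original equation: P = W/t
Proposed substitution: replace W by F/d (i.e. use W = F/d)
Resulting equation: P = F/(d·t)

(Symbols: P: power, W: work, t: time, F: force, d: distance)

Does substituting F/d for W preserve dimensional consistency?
No

[W] = [L^2 M T^-2] and [F/d] = [M T^-2]. These differ, so the substitution replaces a quantity by one of different dimensions and the result P = F/(d·t) has LHS [L^2 M T^-3] vs RHS [M T^-3] — inconsistent.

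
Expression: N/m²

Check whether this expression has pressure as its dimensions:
Yes

The expression N/m² has dimensions [L^-1 M T^-2], which is exactly pressure [L^-1 M T^-2].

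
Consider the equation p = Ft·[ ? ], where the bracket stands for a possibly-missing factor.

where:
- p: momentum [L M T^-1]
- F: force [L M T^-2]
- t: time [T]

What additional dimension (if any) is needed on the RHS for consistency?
Nothing is missing — the bracketed factor must be dimensionless.

p has dimensions [L M T^-1] and Ft already has dimensions [L M T^-1], so p = Ft is dimensionally complete.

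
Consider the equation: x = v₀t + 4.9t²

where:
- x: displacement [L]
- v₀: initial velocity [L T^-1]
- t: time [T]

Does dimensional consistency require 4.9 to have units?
Yes

x has dimensions [L], while t² alone has dimensions [T^2]. For the equation to balance, the factor 4.9 must carry dimensions [L T^-2] — it is a dimensional constant (a numerical value of a physical quantity with its units suppressed), not a pure number.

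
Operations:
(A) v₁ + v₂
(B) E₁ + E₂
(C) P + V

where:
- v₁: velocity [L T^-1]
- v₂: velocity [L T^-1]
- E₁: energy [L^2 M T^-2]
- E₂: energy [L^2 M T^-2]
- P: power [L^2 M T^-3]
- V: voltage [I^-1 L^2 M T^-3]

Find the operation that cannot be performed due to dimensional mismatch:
(C) P + V

(A) v₁ + v₂: v₁ [L T^-1] and v₂ [L T^-1] — same dimensions ✓
(B) E₁ + E₂: E₁ [L^2 M T^-2] and E₂ [L^2 M T^-2] — same dimensions ✓
(C) P + V: P [L^2 M T^-3] and V [I^-1 L^2 M T^-3] — different dimensions cannot be added/subtracted ✗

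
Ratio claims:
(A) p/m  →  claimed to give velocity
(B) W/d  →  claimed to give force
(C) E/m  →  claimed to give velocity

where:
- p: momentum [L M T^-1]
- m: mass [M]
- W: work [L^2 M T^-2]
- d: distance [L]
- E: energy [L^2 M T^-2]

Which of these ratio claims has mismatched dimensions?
(C) E/m does not give velocity

(A) p/m: [L T^-1] = velocity [L T^-1] ✓
(B) W/d: [L M T^-2] = force [L M T^-2] ✓
(C) E/m: [L^2 T^-2] ≠ velocity [L T^-1] ✗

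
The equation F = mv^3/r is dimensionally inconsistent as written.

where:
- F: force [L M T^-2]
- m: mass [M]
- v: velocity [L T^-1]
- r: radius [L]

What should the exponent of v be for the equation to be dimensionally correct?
The exponent of v should be 2: F = mv^2/r

The LHS F has dimensions [L M T^-2]; v has dimensions [L T^-1].
As written, the RHS mv^3/r (exponent 3 on v) has dimensions [L^2 M T^-3], which does not match.
With exponent 2, the RHS mv^2/r has dimensions [L M T^-2], matching the LHS.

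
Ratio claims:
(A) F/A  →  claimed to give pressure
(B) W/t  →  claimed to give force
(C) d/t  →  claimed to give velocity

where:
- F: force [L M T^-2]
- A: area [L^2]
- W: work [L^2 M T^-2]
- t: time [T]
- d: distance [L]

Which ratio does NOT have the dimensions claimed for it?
(B) W/t does not give force

(A) F/A: [L^-1 M T^-2] = pressure [L^-1 M T^-2] ✓
(B) W/t: [L^2 M T^-3] ≠ force [L M T^-2] ✗
(C) d/t: [L T^-1] = velocity [L T^-1] ✓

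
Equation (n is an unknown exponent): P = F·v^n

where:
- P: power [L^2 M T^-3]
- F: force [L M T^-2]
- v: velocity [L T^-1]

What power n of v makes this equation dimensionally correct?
n = 1

P has dimensions [L^2 M T^-3]; v has dimensions [L T^-1].
The rest of the RHS has dimensions [L M T^-2], so v^n must supply [L T^-1].
With n = 1: F·v^1 has dimensions [L^2 M T^-3], matching the LHS ✓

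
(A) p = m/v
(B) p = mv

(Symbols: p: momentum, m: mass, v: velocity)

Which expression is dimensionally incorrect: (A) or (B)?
(A)

(A) p = m/v: LHS [L M T^-1], RHS [L^-1 M T] ✗
(B) p = mv: LHS [L M T^-1], RHS [L M T^-1] ✓

Expression (A) p = m/v is dimensionally incorrect.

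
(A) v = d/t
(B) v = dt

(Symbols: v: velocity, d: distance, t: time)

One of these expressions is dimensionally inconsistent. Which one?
(B)

(A) v = d/t: LHS [L T^-1], RHS [L T^-1] ✓
(B) v = dt: LHS [L T^-1], RHS [L T] ✗

Expression (B) v = dt is dimensionally incorrect.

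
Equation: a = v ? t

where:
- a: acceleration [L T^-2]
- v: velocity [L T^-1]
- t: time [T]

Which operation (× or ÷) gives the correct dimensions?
division (÷): a = v ÷ t

a [L T^-2]; v [L T^-1]; t [T].
v × t → [L] ✗
v ÷ t → [L T^-2] ✓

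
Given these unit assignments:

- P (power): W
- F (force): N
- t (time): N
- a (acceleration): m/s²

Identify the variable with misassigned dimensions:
t

The variable t (time) should have units s, not N.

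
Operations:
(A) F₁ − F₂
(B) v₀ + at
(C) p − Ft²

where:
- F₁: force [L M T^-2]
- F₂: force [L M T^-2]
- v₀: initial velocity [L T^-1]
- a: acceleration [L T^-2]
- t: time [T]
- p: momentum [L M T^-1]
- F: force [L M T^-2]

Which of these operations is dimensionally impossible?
(C) p − Ft²

(A) F₁ − F₂: F₁ [L M T^-2] and F₂ [L M T^-2] — same dimensions ✓
(B) v₀ + at: v₀ [L T^-1] and at [L T^-1] — same dimensions ✓
(C) p − Ft²: p [L M T^-1] and Ft² [L M] — different dimensions cannot be added/subtracted ✗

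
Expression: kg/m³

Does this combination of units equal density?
Yes

The expression kg/m³ has dimensions [L^-3 M], which is exactly density [L^-3 M].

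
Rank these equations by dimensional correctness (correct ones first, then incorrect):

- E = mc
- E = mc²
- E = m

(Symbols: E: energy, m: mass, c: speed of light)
Dimensionally correct: E = mc²
Dimensionally incorrect: E = mc, E = m
Ordered (correct first, then incorrect): E = mc², E = mc, E = m

- E = mc: LHS [L^2 M T^-2], RHS [L M T^-1] → incorrect ✗
- E = mc²: LHS [L^2 M T^-2], RHS [L^2 M T^-2] → correct ✓
- E = m: LHS [L^2 M T^-2], RHS [M] → incorrect ✗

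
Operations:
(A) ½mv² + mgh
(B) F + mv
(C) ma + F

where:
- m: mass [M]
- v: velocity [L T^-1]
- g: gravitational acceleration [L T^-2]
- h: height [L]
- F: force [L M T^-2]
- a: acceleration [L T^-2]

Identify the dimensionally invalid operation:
(B) F + mv

(A) ½mv² + mgh: ½mv² [L^2 M T^-2] and mgh [L^2 M T^-2] — same dimensions ✓
(B) F + mv: F [L M T^-2] and mv [L M T^-1] — different dimensions cannot be added/subtracted ✗
(C) ma + F: ma [L M T^-2] and F [L M T^-2] — same dimensions ✓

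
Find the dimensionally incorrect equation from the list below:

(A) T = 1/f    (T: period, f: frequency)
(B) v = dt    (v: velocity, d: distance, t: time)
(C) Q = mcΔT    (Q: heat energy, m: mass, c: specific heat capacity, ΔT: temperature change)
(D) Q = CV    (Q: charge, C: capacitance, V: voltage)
(B) v = dt

The equation (B) v = dt is dimensionally incorrect.

LHS (v): [L T^-1]
RHS (dt): [L T] ✗

The dimensions do not match. The other three equations balance.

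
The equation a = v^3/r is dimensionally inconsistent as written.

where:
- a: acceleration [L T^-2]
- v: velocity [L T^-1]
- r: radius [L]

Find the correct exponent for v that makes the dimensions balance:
The exponent of v should be 2: a = v^2/r

The LHS a has dimensions [L T^-2]; v has dimensions [L T^-1].
As written, the RHS v^3/r (exponent 3 on v) has dimensions [L^2 T^-3], which does not match.
With exponent 2, the RHS v^2/r has dimensions [L T^-2], matching the LHS.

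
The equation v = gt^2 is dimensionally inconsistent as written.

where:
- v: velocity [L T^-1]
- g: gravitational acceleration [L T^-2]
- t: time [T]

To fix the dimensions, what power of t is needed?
The exponent of t should be 1: v = gt

The LHS v has dimensions [L T^-1]; t has dimensions [T].
As written, the RHS gt^2 (exponent 2 on t) has dimensions [L], which does not match.
With exponent 1, the RHS gt has dimensions [L T^-1], matching the LHS.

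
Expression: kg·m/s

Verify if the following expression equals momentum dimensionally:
Yes

The expression kg·m/s has dimensions [L M T^-1], which is exactly momentum [L M T^-1].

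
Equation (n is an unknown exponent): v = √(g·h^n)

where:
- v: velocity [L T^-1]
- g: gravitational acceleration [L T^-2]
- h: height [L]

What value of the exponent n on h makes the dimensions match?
n = 1

v has dimensions [L T^-1]; h has dimensions [L].
With n = 1: √(g·h^1) has dimensions [L T^-1], matching the LHS ✓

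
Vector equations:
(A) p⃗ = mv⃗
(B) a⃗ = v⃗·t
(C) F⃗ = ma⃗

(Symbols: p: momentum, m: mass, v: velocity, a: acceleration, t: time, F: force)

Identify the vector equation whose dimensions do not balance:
(B) a⃗ = v⃗·t

(A) p⃗ = mv⃗: LHS [L M T^-1], RHS [L M T^-1] ✓ — mass (scalar) times velocity (vector)
(B) a⃗ = v⃗·t: LHS [L T^-2], RHS [L] ✗ — acceleration is velocity per time; should be v⃗/t
(C) F⃗ = ma⃗: LHS [L M T^-2], RHS [L M T^-2] ✓ — Force and acceleration are vectors, mass is a scalar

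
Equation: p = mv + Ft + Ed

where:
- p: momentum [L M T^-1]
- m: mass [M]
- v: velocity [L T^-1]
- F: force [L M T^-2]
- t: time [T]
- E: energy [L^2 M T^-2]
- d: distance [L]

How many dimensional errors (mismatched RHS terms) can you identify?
1

LHS p: [L M T^-1]
- mv: [L M T^-1] ✓
- Ft: [L M T^-1] ✓
- Ed: [L^3 M T^-2] ✗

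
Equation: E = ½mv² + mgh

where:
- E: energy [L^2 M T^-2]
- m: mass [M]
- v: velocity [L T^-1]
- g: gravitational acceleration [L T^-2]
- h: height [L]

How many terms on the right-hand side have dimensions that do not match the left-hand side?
0

LHS E: [L^2 M T^-2]
- ½mv²: [L^2 M T^-2] ✓
- mgh: [L^2 M T^-2] ✓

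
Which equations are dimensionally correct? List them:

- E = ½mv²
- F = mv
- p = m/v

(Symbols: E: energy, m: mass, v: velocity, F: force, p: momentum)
Dimensionally correct: E = ½mv²
Dimensionally incorrect: F = mv, p = m/v
Ordered (correct first, then incorrect): E = ½mv², F = mv, p = m/v

- E = ½mv²: LHS [L^2 M T^-2], RHS [L^2 M T^-2] → correct ✓
- F = mv: LHS [L M T^-2], RHS [L M T^-1] → incorrect ✗
- p = m/v: LHS [L M T^-1], RHS [L^-1 M T] → incorrect ✗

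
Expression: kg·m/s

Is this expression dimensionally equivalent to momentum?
Yes

The expression kg·m/s has dimensions [L M T^-1], which is exactly momentum [L M T^-1].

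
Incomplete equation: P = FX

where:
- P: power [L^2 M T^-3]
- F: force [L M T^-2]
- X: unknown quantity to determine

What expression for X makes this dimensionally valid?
X = v (velocity), dimensions [L T^-1]

P has dimensions [L^2 M T^-3]; the rest of the RHS (F) has dimensions [L M T^-2].
So X must have dimensions [L T^-1] — X = v (velocity).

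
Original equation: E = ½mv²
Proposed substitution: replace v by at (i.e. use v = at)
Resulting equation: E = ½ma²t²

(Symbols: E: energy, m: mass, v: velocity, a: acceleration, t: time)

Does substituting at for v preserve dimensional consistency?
Yes

[v] = [L T^-1] and [at] = [L T^-1]. These match, so the substitution replaces a quantity by one of the same dimensions and the result E = ½ma²t² has LHS [L^2 M T^-2] vs RHS [L^2 M T^-2] — still consistent.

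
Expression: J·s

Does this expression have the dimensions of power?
No

The expression J·s has dimensions [L^2 M T^-1], but power has dimensions [L^2 M T^-3].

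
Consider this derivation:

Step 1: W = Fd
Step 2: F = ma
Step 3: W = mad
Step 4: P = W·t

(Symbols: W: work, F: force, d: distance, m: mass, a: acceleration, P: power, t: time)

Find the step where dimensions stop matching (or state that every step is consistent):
Step 4

Step 1: W = Fd → LHS [L^2 M T^-2], RHS [L^2 M T^-2] ✓
Step 2: F = ma → LHS [L M T^-2], RHS [L M T^-2] ✓
Step 3: W = mad → LHS [L^2 M T^-2], RHS [L^2 M T^-2] ✓
Step 4: P = W·t → LHS [L^2 M T^-3], RHS [L^2 M T^-1] ✗

The first dimensional inconsistency appears in step 4: P = W·t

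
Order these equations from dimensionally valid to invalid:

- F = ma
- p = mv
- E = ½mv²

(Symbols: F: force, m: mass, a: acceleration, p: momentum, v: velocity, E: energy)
Dimensionally correct: F = ma, p = mv, E = ½mv²
Dimensionally incorrect: none
Ordered (correct first, then incorrect): F = ma, p = mv, E = ½mv²

- F = ma: LHS [L M T^-2], RHS [L M T^-2] → correct ✓
- p = mv: LHS [L M T^-1], RHS [L M T^-1] → correct ✓
- E = ½mv²: LHS [L^2 M T^-2], RHS [L^2 M T^-2] → correct ✓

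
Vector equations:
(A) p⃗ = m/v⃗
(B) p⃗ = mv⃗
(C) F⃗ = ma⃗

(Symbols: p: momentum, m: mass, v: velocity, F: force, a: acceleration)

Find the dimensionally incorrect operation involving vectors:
(A) p⃗ = m/v⃗

(A) p⃗ = m/v⃗: LHS [L M T^-1], RHS [L^-1 M T] ✗ — momentum is mass times velocity; should be mv⃗ (and division by a vector is undefined)
(B) p⃗ = mv⃗: LHS [L M T^-1], RHS [L M T^-1] ✓ — mass (scalar) times velocity (vector)
(C) F⃗ = ma⃗: LHS [L M T^-2], RHS [L M T^-2] ✓ — Force and acceleration are vectors, mass is a scalar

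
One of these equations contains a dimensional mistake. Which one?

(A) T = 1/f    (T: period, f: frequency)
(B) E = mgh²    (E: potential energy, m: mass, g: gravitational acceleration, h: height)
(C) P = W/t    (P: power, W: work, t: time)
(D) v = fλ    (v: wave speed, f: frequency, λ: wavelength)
(B) E = mgh²

The equation (B) E = mgh² is dimensionally incorrect.

LHS (E): [L^2 M T^-2]
RHS (mgh²): [L^3 M T^-2] ✗

The dimensions do not match. The other three equations balance.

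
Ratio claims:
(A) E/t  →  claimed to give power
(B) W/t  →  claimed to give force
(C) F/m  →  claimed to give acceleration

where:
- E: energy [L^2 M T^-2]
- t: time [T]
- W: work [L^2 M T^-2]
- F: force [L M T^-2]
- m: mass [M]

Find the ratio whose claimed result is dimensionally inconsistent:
(B) W/t does not give force

(A) E/t: [L^2 M T^-3] = power [L^2 M T^-3] ✓
(B) W/t: [L^2 M T^-3] ≠ force [L M T^-2] ✗
(C) F/m: [L T^-2] = acceleration [L T^-2] ✓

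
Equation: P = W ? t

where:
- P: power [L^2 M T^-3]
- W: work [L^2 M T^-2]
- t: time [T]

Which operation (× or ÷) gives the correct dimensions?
division (÷): P = W ÷ t

P [L^2 M T^-3]; W [L^2 M T^-2]; t [T].
W × t → [L^2 M T^-1] ✗
W ÷ t → [L^2 M T^-3] ✓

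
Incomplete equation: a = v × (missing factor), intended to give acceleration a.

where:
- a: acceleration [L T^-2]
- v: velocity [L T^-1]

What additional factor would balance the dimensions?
1/t (inverse time), dimensions [T^-1]

a has dimensions [L T^-2] and v has dimensions [L T^-1].
The missing factor must have dimensions [L T^-2] / [L T^-1] = [T^-1], i.e. inverse time (1/t).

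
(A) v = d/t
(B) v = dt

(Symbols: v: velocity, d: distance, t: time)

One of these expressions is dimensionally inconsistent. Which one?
(B)

(A) v = d/t: LHS [L T^-1], RHS [L T^-1] ✓
(B) v = dt: LHS [L T^-1], RHS [L T] ✗

Expression (B) v = dt is dimensionally incorrect.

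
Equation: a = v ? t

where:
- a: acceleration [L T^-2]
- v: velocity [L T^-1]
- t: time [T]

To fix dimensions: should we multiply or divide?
division (÷): a = v ÷ t

a [L T^-2]; v [L T^-1]; t [T].
v × t → [L] ✗
v ÷ t → [L T^-2] ✓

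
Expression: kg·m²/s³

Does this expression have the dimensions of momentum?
No

The expression kg·m²/s³ has dimensions [L^2 M T^-3], but momentum has dimensions [L M T^-1].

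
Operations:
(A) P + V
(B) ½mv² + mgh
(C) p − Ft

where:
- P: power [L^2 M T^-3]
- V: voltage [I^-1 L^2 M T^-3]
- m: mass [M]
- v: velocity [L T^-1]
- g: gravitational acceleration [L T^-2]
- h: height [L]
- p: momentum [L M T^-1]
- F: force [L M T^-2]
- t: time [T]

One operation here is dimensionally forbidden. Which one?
(A) P + V

(A) P + V: P [L^2 M T^-3] and V [I^-1 L^2 M T^-3] — different dimensions cannot be added/subtracted ✗
(B) ½mv² + mgh: ½mv² [L^2 M T^-2] and mgh [L^2 M T^-2] — same dimensions ✓
(C) p − Ft: p [L M T^-1] and Ft [L M T^-1] — same dimensions ✓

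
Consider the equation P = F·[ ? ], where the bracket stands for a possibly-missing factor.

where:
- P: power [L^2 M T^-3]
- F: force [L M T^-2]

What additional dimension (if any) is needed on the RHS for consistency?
[L T^-1] — velocity (e.g. v)

P has dimensions [L^2 M T^-3]; F has dimensions [L M T^-2].
The bracketed factor must supply [L^2 M T^-3] / [L M T^-2] = [L T^-1].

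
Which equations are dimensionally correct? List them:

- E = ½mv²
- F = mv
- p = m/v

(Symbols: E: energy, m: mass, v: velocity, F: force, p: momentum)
Dimensionally correct: E = ½mv²
Dimensionally incorrect: F = mv, p = m/v
Ordered (correct first, then incorrect): E = ½mv², F = mv, p = m/v

- E = ½mv²: LHS [L^2 M T^-2], RHS [L^2 M T^-2] → correct ✓
- F = mv: LHS [L M T^-2], RHS [L M T^-1] → incorrect ✗
- p = m/v: LHS [L M T^-1], RHS [L^-1 M T] → incorrect ✗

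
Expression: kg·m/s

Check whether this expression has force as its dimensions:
No

The expression kg·m/s has dimensions [L M T^-1], but force has dimensions [L M T^-2].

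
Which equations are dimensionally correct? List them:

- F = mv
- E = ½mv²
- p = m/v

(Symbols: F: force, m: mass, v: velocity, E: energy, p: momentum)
Dimensionally correct: E = ½mv²
Dimensionally incorrect: F = mv, p = m/v
Ordered (correct first, then incorrect): E = ½mv², F = mv, p = m/v

- F = mv: LHS [L M T^-2], RHS [L M T^-1] → incorrect ✗
- E = ½mv²: LHS [L^2 M T^-2], RHS [L^2 M T^-2] → correct ✓
- p = m/v: LHS [L M T^-1], RHS [L^-1 M T] → incorrect ✗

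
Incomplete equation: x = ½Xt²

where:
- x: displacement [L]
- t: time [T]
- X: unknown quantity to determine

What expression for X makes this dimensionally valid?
X = a (acceleration), dimensions [L T^-2]

x has dimensions [L]; the rest of the RHS (½ t²) has dimensions [T^2].
So X must have dimensions [L T^-2] — X = a (acceleration).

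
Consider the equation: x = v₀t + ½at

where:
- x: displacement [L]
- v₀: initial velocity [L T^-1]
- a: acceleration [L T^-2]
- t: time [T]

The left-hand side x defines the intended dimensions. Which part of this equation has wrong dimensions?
The term ½at

Checking each RHS term against the LHS:
- v₀t: [L] — matches x [L] ✓
- ½at: [L T^-1] — does NOT match x [L] ✗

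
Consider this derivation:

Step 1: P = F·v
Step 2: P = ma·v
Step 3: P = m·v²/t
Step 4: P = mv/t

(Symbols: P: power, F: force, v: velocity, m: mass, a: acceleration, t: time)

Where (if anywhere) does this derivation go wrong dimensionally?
Step 4

Step 1: P = F·v → LHS [L^2 M T^-3], RHS [L^2 M T^-3] ✓
Step 2: P = ma·v → LHS [L^2 M T^-3], RHS [L^2 M T^-3] ✓
Step 3: P = m·v²/t → LHS [L^2 M T^-3], RHS [L^2 M T^-3] ✓
Step 4: P = mv/t → LHS [L^2 M T^-3], RHS [L M T^-2] ✗

The first dimensional inconsistency appears in step 4: P = mv/t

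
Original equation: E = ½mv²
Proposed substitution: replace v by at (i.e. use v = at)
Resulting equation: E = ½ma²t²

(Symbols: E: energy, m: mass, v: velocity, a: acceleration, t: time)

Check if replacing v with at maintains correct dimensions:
Yes

[v] = [L T^-1] and [at] = [L T^-1]. These match, so the substitution replaces a quantity by one of the same dimensions and the result E = ½ma²t² has LHS [L^2 M T^-2] vs RHS [L^2 M T^-2] — still consistent.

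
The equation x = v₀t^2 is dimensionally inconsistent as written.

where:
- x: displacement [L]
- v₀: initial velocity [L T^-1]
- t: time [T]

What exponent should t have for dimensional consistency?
The exponent of t should be 1: x = v₀t

The LHS x has dimensions [L]; t has dimensions [T].
As written, the RHS v₀t^2 (exponent 2 on t) has dimensions [L T], which does not match.
With exponent 1, the RHS v₀t has dimensions [L], matching the LHS.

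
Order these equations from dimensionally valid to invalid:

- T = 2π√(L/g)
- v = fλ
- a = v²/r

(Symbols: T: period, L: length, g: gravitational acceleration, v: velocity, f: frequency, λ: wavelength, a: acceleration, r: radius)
Dimensionally correct: T = 2π√(L/g), v = fλ, a = v²/r
Dimensionally incorrect: none
Ordered (correct first, then incorrect): T = 2π√(L/g), v = fλ, a = v²/r

- T = 2π√(L/g): LHS [T], RHS [T] → correct ✓
- v = fλ: LHS [L T^-1], RHS [L T^-1] → correct ✓
- a = v²/r: LHS [L T^-2], RHS [L T^-2] → correct ✓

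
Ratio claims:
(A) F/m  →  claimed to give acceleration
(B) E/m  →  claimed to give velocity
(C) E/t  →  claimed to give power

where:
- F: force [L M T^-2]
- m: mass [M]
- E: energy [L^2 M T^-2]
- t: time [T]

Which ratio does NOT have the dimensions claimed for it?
(B) E/m does not give velocity

(A) F/m: [L T^-2] = acceleration [L T^-2] ✓
(B) E/m: [L^2 T^-2] ≠ velocity [L T^-1] ✗
(C) E/t: [L^2 M T^-3] = power [L^2 M T^-3] ✓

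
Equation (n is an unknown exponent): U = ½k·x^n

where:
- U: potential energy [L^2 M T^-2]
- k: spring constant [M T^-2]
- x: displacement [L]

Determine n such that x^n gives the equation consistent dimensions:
n = 2

U has dimensions [L^2 M T^-2]; x has dimensions [L].
The rest of the RHS has dimensions [M T^-2], so x^n must supply [L^2].
With n = 2: ½k·x^2 has dimensions [L^2 M T^-2], matching the LHS ✓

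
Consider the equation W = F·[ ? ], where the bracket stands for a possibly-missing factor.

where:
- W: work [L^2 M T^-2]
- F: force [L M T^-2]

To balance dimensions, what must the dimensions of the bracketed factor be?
[L] — length (e.g. a distance d)

W has dimensions [L^2 M T^-2]; F has dimensions [L M T^-2].
The bracketed factor must supply [L^2 M T^-2] / [L M T^-2] = [L].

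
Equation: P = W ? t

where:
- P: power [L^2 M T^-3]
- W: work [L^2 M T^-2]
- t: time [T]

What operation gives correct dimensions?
division (÷): P = W ÷ t

P [L^2 M T^-3]; W [L^2 M T^-2]; t [T].
W × t → [L^2 M T^-1] ✗
W ÷ t → [L^2 M T^-3] ✓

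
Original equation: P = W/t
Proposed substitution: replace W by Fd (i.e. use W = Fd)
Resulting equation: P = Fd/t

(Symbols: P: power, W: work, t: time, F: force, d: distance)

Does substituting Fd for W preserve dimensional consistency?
Yes

[W] = [L^2 M T^-2] and [Fd] = [L^2 M T^-2]. These match, so the substitution replaces a quantity by one of the same dimensions and the result P = Fd/t has LHS [L^2 M T^-3] vs RHS [L^2 M T^-3] — still consistent.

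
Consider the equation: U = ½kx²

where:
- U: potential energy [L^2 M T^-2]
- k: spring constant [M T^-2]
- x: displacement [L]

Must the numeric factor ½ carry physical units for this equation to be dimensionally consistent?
No

U has dimensions [L^2 M T^-2] and kx² already has dimensions [L^2 M T^-2], so the equation balances without ½ contributing any dimensions. ½ is a pure (dimensionless) number; changing or removing it would not affect dimensional consistency.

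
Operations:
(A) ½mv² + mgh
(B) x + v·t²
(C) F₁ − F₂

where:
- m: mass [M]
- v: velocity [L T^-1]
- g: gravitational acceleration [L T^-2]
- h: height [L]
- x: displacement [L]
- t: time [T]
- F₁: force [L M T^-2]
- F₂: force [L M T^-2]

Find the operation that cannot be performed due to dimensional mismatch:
(B) x + v·t²

(A) ½mv² + mgh: ½mv² [L^2 M T^-2] and mgh [L^2 M T^-2] — same dimensions ✓
(B) x + v·t²: x [L] and v·t² [L T] — different dimensions cannot be added/subtracted ✗
(C) F₁ − F₂: F₁ [L M T^-2] and F₂ [L M T^-2] — same dimensions ✓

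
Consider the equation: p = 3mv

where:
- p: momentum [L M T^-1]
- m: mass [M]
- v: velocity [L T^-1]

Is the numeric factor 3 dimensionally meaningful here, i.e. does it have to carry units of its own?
No

p has dimensions [L M T^-1] and mv already has dimensions [L M T^-1], so the equation balances without 3 contributing any dimensions. 3 is a pure (dimensionless) number; changing or removing it would not affect dimensional consistency.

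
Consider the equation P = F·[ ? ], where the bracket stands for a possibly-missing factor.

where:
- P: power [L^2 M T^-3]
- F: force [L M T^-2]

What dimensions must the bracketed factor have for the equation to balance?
[L T^-1] — velocity (e.g. v)

P has dimensions [L^2 M T^-3]; F has dimensions [L M T^-2].
The bracketed factor must supply [L^2 M T^-3] / [L M T^-2] = [L T^-1].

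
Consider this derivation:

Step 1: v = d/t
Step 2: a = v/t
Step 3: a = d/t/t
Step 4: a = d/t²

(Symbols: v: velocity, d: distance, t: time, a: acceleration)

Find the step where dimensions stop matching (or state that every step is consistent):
No step introduces an error — all steps are dimensionally consistent.

Step 1: v = d/t → LHS [L T^-1], RHS [L T^-1] ✓
Step 2: a = v/t → LHS [L T^-2], RHS [L T^-2] ✓
Step 3: a = d/t/t → LHS [L T^-2], RHS [L T^-2] ✓
Step 4: a = d/t² → LHS [L T^-2], RHS [L T^-2] ✓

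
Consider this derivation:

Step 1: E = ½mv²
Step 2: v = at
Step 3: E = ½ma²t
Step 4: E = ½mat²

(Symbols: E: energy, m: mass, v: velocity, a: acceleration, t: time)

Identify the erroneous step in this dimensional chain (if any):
Step 3

Step 1: E = ½mv² → LHS [L^2 M T^-2], RHS [L^2 M T^-2] ✓
Step 2: v = at → LHS [L T^-1], RHS [L T^-1] ✓
Step 3: E = ½ma²t → LHS [L^2 M T^-2], RHS [L^2 M T^-3] ✗

The first dimensional inconsistency appears in step 3: E = ½ma²t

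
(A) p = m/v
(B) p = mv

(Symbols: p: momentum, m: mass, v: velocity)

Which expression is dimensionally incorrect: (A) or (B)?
(A)

(A) p = m/v: LHS [L M T^-1], RHS [L^-1 M T] ✗
(B) p = mv: LHS [L M T^-1], RHS [L M T^-1] ✓

Expression (A) p = m/v is dimensionally incorrect.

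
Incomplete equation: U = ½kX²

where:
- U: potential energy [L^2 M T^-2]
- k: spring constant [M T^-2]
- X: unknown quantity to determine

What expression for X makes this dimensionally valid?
X = x (displacement), dimensions [L]

U has dimensions [L^2 M T^-2]; the rest of the RHS (½k) has dimensions [M T^-2].
So X² must have dimensions [L^2], i.e. X has dimensions [L] — X = x (displacement).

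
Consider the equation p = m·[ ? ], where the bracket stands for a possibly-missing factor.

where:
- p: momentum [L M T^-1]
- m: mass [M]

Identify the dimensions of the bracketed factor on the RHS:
[L T^-1] — velocity (e.g. v)

p has dimensions [L M T^-1]; m has dimensions [M].
The bracketed factor must supply [L M T^-1] / [M] = [L T^-1].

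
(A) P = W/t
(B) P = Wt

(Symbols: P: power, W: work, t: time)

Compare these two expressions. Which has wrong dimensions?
(B)

(A) P = W/t: LHS [L^2 M T^-3], RHS [L^2 M T^-3] ✓
(B) P = Wt: LHS [L^2 M T^-3], RHS [L^2 M T^-1] ✗

Expression (B) P = Wt is dimensionally incorrect.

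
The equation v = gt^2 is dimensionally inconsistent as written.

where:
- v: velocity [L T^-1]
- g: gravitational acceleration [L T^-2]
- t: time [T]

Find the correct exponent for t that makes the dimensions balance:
The exponent of t should be 1: v = gt

The LHS v has dimensions [L T^-1]; t has dimensions [T].
As written, the RHS gt^2 (exponent 2 on t) has dimensions [L], which does not match.
With exponent 1, the RHS gt has dimensions [L T^-1], matching the LHS.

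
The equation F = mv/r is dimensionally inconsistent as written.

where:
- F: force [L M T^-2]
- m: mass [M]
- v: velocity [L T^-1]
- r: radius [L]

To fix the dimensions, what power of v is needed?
The exponent of v should be 2: F = mv^2/r

The LHS F has dimensions [L M T^-2]; v has dimensions [L T^-1].
As written, the RHS mv/r (exponent 1 on v) has dimensions [M T^-1], which does not match.
With exponent 2, the RHS mv^2/r has dimensions [L M T^-2], matching the LHS.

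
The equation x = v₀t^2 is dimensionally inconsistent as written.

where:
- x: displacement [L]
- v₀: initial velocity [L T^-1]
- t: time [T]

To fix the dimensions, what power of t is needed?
The exponent of t should be 1: x = v₀t

The LHS x has dimensions [L]; t has dimensions [T].
As written, the RHS v₀t^2 (exponent 2 on t) has dimensions [L T], which does not match.
With exponent 1, the RHS v₀t has dimensions [L], matching the LHS.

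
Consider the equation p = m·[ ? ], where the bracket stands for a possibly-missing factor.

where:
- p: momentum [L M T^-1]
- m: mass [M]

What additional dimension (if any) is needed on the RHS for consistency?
[L T^-1] — velocity (e.g. v)

p has dimensions [L M T^-1]; m has dimensions [M].
The bracketed factor must supply [L M T^-1] / [M] = [L T^-1].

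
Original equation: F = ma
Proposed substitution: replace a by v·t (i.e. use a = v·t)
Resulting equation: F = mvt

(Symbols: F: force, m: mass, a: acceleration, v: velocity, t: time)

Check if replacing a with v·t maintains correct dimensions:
No

[a] = [L T^-2] and [v·t] = [L]. These differ, so the substitution replaces a quantity by one of different dimensions and the result F = mvt has LHS [L M T^-2] vs RHS [L M] — inconsistent.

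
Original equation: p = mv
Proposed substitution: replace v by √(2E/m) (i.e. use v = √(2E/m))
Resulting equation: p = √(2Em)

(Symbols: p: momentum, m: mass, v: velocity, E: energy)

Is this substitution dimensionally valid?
Yes

[v] = [L T^-1] and [√(2E/m)] = [L T^-1]. These match, so the substitution replaces a quantity by one of the same dimensions and the result p = √(2Em) has LHS [L M T^-1] vs RHS [L M T^-1] — still consistent.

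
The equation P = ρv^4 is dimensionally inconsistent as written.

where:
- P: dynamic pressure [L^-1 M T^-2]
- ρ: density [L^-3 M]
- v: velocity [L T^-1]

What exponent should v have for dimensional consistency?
The exponent of v should be 2: P = ρv^2

The LHS P has dimensions [L^-1 M T^-2]; v has dimensions [L T^-1].
As written, the RHS ρv^4 (exponent 4 on v) has dimensions [L M T^-4], which does not match.
With exponent 2, the RHS ρv^2 has dimensions [L^-1 M T^-2], matching the LHS.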